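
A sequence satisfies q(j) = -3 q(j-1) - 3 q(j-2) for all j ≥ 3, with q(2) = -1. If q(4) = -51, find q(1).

Let q(1) = x.
q(3) = 3 - 3x
q(4) = -6 + 9x
So -6 + 9x = -51, giving x = -5.

-5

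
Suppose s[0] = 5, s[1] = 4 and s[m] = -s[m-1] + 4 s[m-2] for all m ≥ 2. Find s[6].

320

s[2] = -4 + 4(5) = 16
s[3] = -16 + 4(4) = 0
s[4] = -0 + 4(16) = 64
s[5] = -64 + 4(0) = -64
s[6] = -(-64) + 4(64) = 320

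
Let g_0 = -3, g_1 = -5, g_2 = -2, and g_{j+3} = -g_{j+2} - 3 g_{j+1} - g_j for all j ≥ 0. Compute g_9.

g_3 = -(-2) - 3·(-5) - (-3) = 20
g_4 = -20 - 3·(-2) - (-5) = -9
g_5 = -(-9) - 3·20 - (-2) = -49
g_6 = -(-49) - 3·(-9) - 20 = 56
g_7 = -56 - 3·(-49) - (-9) = 100
g_8 = -100 - 3·56 - (-49) = -219
g_9 = -(-219) - 3·100 - 56 = -137

-137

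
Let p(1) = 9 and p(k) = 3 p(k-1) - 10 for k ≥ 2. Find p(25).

1129718145929

The fixed point is -10/(1 - 3) = 5, so p(k) - 5 = 3(p(k-1) - 5).
Hence p(k) = 4·3^{k-1} + 5.
p(25) = 4·3^{24} + 5 = 4·282429536481 + 5 = 1129718145929.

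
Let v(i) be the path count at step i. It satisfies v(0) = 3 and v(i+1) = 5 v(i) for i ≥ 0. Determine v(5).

v(1) = 5*3 = 15
v(2) = 5*15 = 75
v(3) = 5*75 = 375
v(4) = 5*375 = 1875
v(5) = 5*1875 = 9375

9375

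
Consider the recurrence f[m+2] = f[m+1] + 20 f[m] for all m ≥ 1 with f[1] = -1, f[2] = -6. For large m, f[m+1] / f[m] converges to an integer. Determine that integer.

The characteristic equation is r^2 - r - 20 = 0, which factors as (r - 5)(r + 4) = 0.
So the roots are 5 and -4. Since |5| > |-4| and the coefficient of 5^m is non-zero, the ratio tends to 5.

5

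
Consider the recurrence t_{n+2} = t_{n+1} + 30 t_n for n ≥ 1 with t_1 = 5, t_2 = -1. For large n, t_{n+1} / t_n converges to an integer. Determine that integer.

The characteristic equation is r^2 - r - 30 = 0, which factors as (r - 6)(r + 5) = 0.
So the roots are 6 and -5. Since |6| > |-5| and the coefficient of 6^n is non-zero, the ratio tends to 6.

6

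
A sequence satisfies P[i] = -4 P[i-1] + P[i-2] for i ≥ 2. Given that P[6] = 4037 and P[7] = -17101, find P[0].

9

Rearranging, P[i-2] = P[i] + 4 P[i-1].
P[5] = -17101 + 4(4037) = -953
P[4] = 4037 + 4(-953) = 225
P[3] = -953 + 4(225) = -53
P[2] = 225 + 4(-53) = 13
P[1] = -53 + 4(13) = -1
P[0] = 13 + 4(-1) = 9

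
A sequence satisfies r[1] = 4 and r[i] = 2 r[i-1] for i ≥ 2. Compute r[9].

1024

r[2] = 2*4 = 8
r[3] = 2*8 = 16
r[4] = 2*16 = 32
r[5] = 2*32 = 64
r[6] = 2*64 = 128
r[7] = 2*128 = 256
r[8] = 2*256 = 512
r[9] = 2*512 = 1024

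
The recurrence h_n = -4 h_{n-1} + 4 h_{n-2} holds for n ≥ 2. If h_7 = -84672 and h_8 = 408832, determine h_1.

Rearranging, h_{n-2} = (h_n + 4 h_{n-1}) / 4.
h_6 = (408832 + 4(-84672)) / 4 = 70144/4 = 17536
h_5 = (-84672 + 4(17536)) / 4 = -14528/4 = -3632
h_4 = (17536 + 4(-3632)) / 4 = 3008/4 = 752
h_3 = (-3632 + 4(752)) / 4 = -624/4 = -156
h_2 = (752 + 4(-156)) / 4 = 128/4 = 32
h_1 = (-156 + 4(32)) / 4 = -28/4 = -7

-7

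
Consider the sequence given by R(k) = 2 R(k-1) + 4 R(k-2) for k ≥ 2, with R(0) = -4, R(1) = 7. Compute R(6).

512

R(2) = 2·7 + 4·(-4) = -2
R(3) = 2·(-2) + 4·7 = 24
R(4) = 2·24 + 4·(-2) = 40
R(5) = 2·40 + 4·24 = 176
R(6) = 2·176 + 4·40 = 512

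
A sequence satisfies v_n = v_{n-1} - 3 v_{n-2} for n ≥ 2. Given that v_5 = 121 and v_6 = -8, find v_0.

Rearranging, v_{n-2} = (v_n - v_{n-1}) / -3.
v_4 = (-8 - 121) / -3 = -129/-3 = 43
v_3 = (121 - 43) / -3 = 78/-3 = -26
v_2 = (43 - (-26)) / -3 = 69/-3 = -23
v_1 = (-26 - (-23)) / -3 = -3/-3 = 1
v_0 = (-23 - 1) / -3 = -24/-3 = 8

8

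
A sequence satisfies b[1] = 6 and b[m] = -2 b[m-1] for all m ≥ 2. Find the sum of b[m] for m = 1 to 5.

66

b[2] = -2(6) = -12
b[3] = -2(-12) = 24
b[4] = -2(24) = -48
b[5] = -2(-48) = 96
Sum = 6 + (-12) + 24 + (-48) + 96 = 66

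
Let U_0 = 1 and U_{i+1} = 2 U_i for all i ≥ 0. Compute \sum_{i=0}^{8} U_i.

511

U_1 = 2·1 = 2
U_2 = 2·2 = 4
U_3 = 2·4 = 8
U_4 = 2·8 = 16
U_5 = 2·16 = 32
U_6 = 2·32 = 64
U_7 = 2·64 = 128
U_8 = 2·128 = 256
Sum = 1 + 2 + 4 + 8 + 16 + 32 + 64 + 128 + 256 = 511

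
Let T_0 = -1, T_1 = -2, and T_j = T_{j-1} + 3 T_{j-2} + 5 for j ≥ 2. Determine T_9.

263

T_2 = (-2) + 3*(-1) + 5 = 0
T_3 = 0 + 3*(-2) + 5 = -1
T_4 = (-1) + 3*0 + 5 = 4
T_5 = 4 + 3*(-1) + 5 = 6
T_6 = 6 + 3*4 + 5 = 23
T_7 = 23 + 3*6 + 5 = 46
T_8 = 46 + 3*23 + 5 = 120
T_9 = 120 + 3*46 + 5 = 263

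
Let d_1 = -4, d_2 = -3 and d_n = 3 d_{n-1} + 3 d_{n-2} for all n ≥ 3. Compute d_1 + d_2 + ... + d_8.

-20575

d_3 = 3·(-3) + 3·(-4) = -21
d_4 = 3·(-21) + 3·(-3) = -72
d_5 = 3·(-72) + 3·(-21) = -279
d_6 = 3·(-279) + 3·(-72) = -1053
d_7 = 3·(-1053) + 3·(-279) = -3996
d_8 = 3·(-3996) + 3·(-1053) = -15147
Sum = (-4) + (-3) + (-21) + (-72) + (-279) + (-1053) + (-3996) + (-15147) = -20575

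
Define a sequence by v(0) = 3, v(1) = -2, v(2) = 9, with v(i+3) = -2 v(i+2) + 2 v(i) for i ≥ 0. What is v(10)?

v(3) = -2*9 + 2*3 = -12
v(4) = -2*(-12) + 2*(-2) = 20
v(5) = -2*20 + 2*9 = -22
v(6) = -2*(-22) + 2*(-12) = 20
v(7) = -2*20 + 2*20 = 0
v(8) = -2*0 + 2*(-22) = -44
v(9) = -2*(-44) + 2*20 = 128
v(10) = -2*128 + 2*0 = -256

-256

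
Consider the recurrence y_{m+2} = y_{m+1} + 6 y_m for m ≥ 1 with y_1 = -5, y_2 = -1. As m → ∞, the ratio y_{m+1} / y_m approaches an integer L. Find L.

3

The characteristic equation is r^2 - r - 6 = 0, which factors as (r - 3)(r + 2) = 0.
So the roots are 3 and -2. Since |3| > |-2| and the coefficient of 3^m is non-zero, the ratio tends to 3.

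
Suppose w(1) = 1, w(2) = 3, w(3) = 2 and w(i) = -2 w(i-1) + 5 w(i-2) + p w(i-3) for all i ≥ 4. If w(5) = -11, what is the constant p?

1

w(4) = 11 + p
w(5) = -12 + p
So -12 + p = -11, giving p = 1.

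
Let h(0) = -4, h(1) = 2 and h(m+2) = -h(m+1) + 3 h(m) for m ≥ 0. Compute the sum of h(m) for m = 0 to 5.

h(2) = -2 + 3*(-4) = -14
h(3) = -(-14) + 3*2 = 20
h(4) = -20 + 3*(-14) = -62
h(5) = -(-62) + 3*20 = 122
Sum = (-4) + 2 + (-14) + 20 + (-62) + 122 = 64

64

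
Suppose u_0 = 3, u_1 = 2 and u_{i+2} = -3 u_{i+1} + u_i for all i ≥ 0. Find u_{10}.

u_2 = -3*2 + 3 = -3
u_3 = -3*(-3) + 2 = 11
u_4 = -3*11 + (-3) = -36
u_5 = -3*(-36) + 11 = 119
u_6 = -3*119 + (-36) = -393
u_7 = -3*(-393) + 119 = 1298
u_8 = -3*1298 + (-393) = -4287
u_9 = -3*(-4287) + 1298 = 14159
u_{10} = -3*14159 + (-4287) = -46764

-46764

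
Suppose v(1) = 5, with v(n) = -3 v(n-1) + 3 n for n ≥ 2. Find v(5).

303

v(2) = -3*5 + 6 = -9
v(3) = -3*(-9) + 9 = 36
v(4) = -3*36 + 12 = -96
v(5) = -3*(-96) + 15 = 303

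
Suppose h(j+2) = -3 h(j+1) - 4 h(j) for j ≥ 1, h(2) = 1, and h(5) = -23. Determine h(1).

Let h(1) = v.
h(3) = -3 - 4v
h(4) = 5 + 12v
h(5) = -3 - 20v
So -3 - 20v = -23, giving v = 1.

1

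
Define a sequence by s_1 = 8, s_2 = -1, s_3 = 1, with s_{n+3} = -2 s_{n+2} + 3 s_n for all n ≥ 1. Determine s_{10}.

-506

s_4 = -2(1) + 3(8) = 22
s_5 = -2(22) + 3(-1) = -47
s_6 = -2(-47) + 3(1) = 97
s_7 = -2(97) + 3(22) = -128
s_8 = -2(-128) + 3(-47) = 115
s_9 = -2(115) + 3(97) = 61
s_{10} = -2(61) + 3(-128) = -506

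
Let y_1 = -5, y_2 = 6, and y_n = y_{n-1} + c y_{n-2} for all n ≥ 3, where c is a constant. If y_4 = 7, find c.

y_3 = 6 - 5c
y_4 = 6 + c
So 6 + c = 7, giving c = 1.

1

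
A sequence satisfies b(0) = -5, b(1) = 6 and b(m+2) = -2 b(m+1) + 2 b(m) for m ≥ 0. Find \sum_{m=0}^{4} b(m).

-121

b(2) = -2(6) + 2(-5) = -22
b(3) = -2(-22) + 2(6) = 56
b(4) = -2(56) + 2(-22) = -156
Sum = (-5) + 6 + (-22) + 56 + (-156) = -121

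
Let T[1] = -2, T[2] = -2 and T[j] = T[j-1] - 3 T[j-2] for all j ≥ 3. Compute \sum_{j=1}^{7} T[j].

T[3] = (-2) - 3(-2) = 4
T[4] = 4 - 3(-2) = 10
T[5] = 10 - 3(4) = -2
T[6] = (-2) - 3(10) = -32
T[7] = (-32) - 3(-2) = -26
Sum = (-2) + (-2) + 4 + 10 + (-2) + (-32) + (-26) = -50

-50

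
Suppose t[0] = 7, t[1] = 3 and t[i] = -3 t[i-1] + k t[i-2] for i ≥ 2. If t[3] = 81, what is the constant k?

-3

t[2] = -9 + 7k
t[3] = 27 - 18k
So 27 - 18k = 81, giving k = -3.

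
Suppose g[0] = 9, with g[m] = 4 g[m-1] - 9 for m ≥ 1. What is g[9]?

g[1] = 4(9) - 9 = 27
g[2] = 4(27) - 9 = 99
g[3] = 4(99) - 9 = 387
g[4] = 4(387) - 9 = 1539
g[5] = 4(1539) - 9 = 6147
g[6] = 4(6147) - 9 = 24579
g[7] = 4(24579) - 9 = 98307
g[8] = 4(98307) - 9 = 393219
g[9] = 4(393219) - 9 = 1572867

1572867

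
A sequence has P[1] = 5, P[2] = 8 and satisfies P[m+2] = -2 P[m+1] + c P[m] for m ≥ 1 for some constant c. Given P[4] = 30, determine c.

1

P[3] = -16 + 5c
P[4] = 32 - 2c
So 32 - 2c = 30, giving c = 1.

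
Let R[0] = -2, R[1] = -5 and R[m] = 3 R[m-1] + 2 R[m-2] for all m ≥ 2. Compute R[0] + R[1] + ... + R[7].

R[2] = 3(-5) + 2(-2) = -19
R[3] = 3(-19) + 2(-5) = -67
R[4] = 3(-67) + 2(-19) = -239
R[5] = 3(-239) + 2(-67) = -851
R[6] = 3(-851) + 2(-239) = -3031
R[7] = 3(-3031) + 2(-851) = -10795
Sum = (-2) + (-5) + (-19) + (-67) + (-239) + (-851) + (-3031) + (-10795) = -15009

-15009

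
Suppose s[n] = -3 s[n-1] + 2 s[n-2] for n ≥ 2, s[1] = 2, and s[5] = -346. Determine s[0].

Let s[0] = w.
s[2] = -6 + 2w
s[3] = 22 - 6w
s[4] = -78 + 22w
s[5] = 278 - 78w
So 278 - 78w = -346, giving w = 8.

8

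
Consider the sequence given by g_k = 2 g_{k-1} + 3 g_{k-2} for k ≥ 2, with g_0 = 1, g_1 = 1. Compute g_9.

g_2 = 2·1 + 3·1 = 5
g_3 = 2·5 + 3·1 = 13
g_4 = 2·13 + 3·5 = 41
g_5 = 2·41 + 3·13 = 121
g_6 = 2·121 + 3·41 = 365
g_7 = 2·365 + 3·121 = 1093
g_8 = 2·1093 + 3·365 = 3281
g_9 = 2·3281 + 3·1093 = 9841

9841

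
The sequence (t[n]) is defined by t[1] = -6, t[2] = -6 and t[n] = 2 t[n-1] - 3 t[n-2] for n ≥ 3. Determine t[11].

1446

t[3] = 2(-6) - 3(-6) = 6
t[4] = 2(6) - 3(-6) = 30
t[5] = 2(30) - 3(6) = 42
t[6] = 2(42) - 3(30) = -6
t[7] = 2(-6) - 3(42) = -138
t[8] = 2(-138) - 3(-6) = -258
t[9] = 2(-258) - 3(-138) = -102
t[10] = 2(-102) - 3(-258) = 570
t[11] = 2(570) - 3(-102) = 1446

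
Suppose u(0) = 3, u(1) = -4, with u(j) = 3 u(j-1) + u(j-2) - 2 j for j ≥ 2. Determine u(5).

u(2) = 3(-4) + 3 - 4 = -13
u(3) = 3(-13) + (-4) - 6 = -49
u(4) = 3(-49) + (-13) - 8 = -168
u(5) = 3(-168) + (-49) - 10 = -563

-563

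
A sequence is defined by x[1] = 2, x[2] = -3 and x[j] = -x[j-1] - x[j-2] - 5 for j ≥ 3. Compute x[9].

-4

x[3] = -(-3) - 2 - 5 = -4
x[4] = -(-4) - (-3) - 5 = 2
x[5] = -2 - (-4) - 5 = -3
x[6] = -(-3) - 2 - 5 = -4
x[7] = -(-4) - (-3) - 5 = 2
x[8] = -2 - (-4) - 5 = -3
x[9] = -(-3) - 2 - 5 = -4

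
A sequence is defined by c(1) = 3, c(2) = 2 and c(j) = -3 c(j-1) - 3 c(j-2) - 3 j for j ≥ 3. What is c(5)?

c(3) = -3·2 - 3·3 - 9 = -24
c(4) = -3·(-24) - 3·2 - 12 = 54
c(5) = -3·54 - 3·(-24) - 15 = -105

-105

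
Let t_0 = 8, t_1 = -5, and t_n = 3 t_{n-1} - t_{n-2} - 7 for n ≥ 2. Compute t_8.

t_2 = 3*(-5) - 8 - 7 = -30
t_3 = 3*(-30) - (-5) - 7 = -92
t_4 = 3*(-92) - (-30) - 7 = -253
t_5 = 3*(-253) - (-92) - 7 = -674
t_6 = 3*(-674) - (-253) - 7 = -1776
t_7 = 3*(-1776) - (-674) - 7 = -4661
t_8 = 3*(-4661) - (-1776) - 7 = -12214

-12214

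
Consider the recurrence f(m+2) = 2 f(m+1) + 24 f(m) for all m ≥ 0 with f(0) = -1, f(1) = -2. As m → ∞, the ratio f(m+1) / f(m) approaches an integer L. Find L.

6

The characteristic equation is r^2 - 2r - 24 = 0, which factors as (r - 6)(r + 4) = 0.
So the roots are 6 and -4. Since |6| > |-4| and the coefficient of 6^m is non-zero, the ratio tends to 6.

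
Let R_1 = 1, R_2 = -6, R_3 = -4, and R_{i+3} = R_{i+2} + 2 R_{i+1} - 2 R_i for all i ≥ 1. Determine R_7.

-34

R_4 = (-4) + 2(-6) - 2(1) = -18
R_5 = (-18) + 2(-4) - 2(-6) = -14
R_6 = (-14) + 2(-18) - 2(-4) = -42
R_7 = (-42) + 2(-14) - 2(-18) = -34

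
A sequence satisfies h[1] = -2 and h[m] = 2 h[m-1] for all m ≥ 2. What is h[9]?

h[2] = 2*(-2) = -4
h[3] = 2*(-4) = -8
h[4] = 2*(-8) = -16
h[5] = 2*(-16) = -32
h[6] = 2*(-32) = -64
h[7] = 2*(-64) = -128
h[8] = 2*(-128) = -256
h[9] = 2*(-256) = -512

-512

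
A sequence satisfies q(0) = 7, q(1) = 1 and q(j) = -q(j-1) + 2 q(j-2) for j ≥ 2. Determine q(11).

q(2) = -1 + 2*7 = 13
q(3) = -13 + 2*1 = -11
q(4) = -(-11) + 2*13 = 37
q(5) = -37 + 2*(-11) = -59
q(6) = -(-59) + 2*37 = 133
q(7) = -133 + 2*(-59) = -251
q(8) = -(-251) + 2*133 = 517
q(9) = -517 + 2*(-251) = -1019
q(10) = -(-1019) + 2*517 = 2053
q(11) = -2053 + 2*(-1019) = -4091

-4091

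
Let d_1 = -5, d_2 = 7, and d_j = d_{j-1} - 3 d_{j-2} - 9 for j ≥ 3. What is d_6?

-23

d_3 = 7 - 3·(-5) - 9 = 13
d_4 = 13 - 3·7 - 9 = -17
d_5 = (-17) - 3·13 - 9 = -65
d_6 = (-65) - 3·(-17) - 9 = -23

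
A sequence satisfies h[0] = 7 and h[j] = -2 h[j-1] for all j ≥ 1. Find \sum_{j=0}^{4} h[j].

77

h[1] = -2·7 = -14
h[2] = -2·(-14) = 28
h[3] = -2·28 = -56
h[4] = -2·(-56) = 112
Sum = 7 + (-14) + 28 + (-56) + 112 = 77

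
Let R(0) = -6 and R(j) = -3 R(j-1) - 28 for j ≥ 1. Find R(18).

The fixed point is -28/(1 + 3) = -7, so R(j) + 7 = -3(R(j-1) + 7).
Hence R(j) = 1·(-3)^j - 7.
R(18) = 1·(-3)^{18} - 7 = 1·387420489 - 7 = 387420482.

387420482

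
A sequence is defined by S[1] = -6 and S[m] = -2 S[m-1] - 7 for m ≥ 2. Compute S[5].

-61

S[2] = -2(-6) - 7 = 5
S[3] = -2(5) - 7 = -17
S[4] = -2(-17) - 7 = 27
S[5] = -2(27) - 7 = -61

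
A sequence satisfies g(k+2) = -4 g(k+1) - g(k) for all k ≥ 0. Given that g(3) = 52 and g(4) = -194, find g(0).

Rearranging, g(k-2) = -(g(k) + 4 g(k-1)).
g(2) = -(-194 + 4(52)) = -14
g(1) = -(52 + 4(-14)) = 4
g(0) = -(-14 + 4(4)) = -2

-2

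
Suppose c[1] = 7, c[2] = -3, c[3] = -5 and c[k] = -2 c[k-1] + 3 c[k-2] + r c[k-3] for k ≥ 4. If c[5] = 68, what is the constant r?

-5

c[4] = 1 + 7r
c[5] = -17 - 17r
So -17 - 17r = 68, giving r = -5.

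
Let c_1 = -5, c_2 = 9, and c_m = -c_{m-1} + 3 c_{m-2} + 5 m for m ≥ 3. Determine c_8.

c_3 = -9 + 3(-5) + 15 = -9
c_4 = -(-9) + 3(9) + 20 = 56
c_5 = -56 + 3(-9) + 25 = -58
c_6 = -(-58) + 3(56) + 30 = 256
c_7 = -256 + 3(-58) + 35 = -395
c_8 = -(-395) + 3(256) + 40 = 1203

1203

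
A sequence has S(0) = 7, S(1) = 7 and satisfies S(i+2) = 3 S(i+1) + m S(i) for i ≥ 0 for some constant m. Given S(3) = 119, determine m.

S(2) = 21 + 7m
S(3) = 63 + 28m
So 63 + 28m = 119, giving m = 2.

2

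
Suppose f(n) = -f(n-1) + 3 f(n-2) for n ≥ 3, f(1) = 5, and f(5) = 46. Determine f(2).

2

Let f(2) = z.
f(3) = 15 - z
f(4) = -15 + 4z
f(5) = 60 - 7z
So 60 - 7z = 46, giving z = 2.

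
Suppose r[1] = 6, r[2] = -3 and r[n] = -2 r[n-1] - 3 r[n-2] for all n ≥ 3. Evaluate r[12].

393

r[3] = -2(-3) - 3(6) = -12
r[4] = -2(-12) - 3(-3) = 33
r[5] = -2(33) - 3(-12) = -30
r[6] = -2(-30) - 3(33) = -39
r[7] = -2(-39) - 3(-30) = 168
r[8] = -2(168) - 3(-39) = -219
r[9] = -2(-219) - 3(168) = -66
r[10] = -2(-66) - 3(-219) = 789
r[11] = -2(789) - 3(-66) = -1380
r[12] = -2(-1380) - 3(789) = 393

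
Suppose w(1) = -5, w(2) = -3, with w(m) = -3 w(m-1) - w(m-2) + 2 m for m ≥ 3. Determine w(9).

6336

w(3) = -3*(-3) - (-5) + 6 = 20
w(4) = -3*20 - (-3) + 8 = -49
w(5) = -3*(-49) - 20 + 10 = 137
w(6) = -3*137 - (-49) + 12 = -350
w(7) = -3*(-350) - 137 + 14 = 927
w(8) = -3*927 - (-350) + 16 = -2415
w(9) = -3*(-2415) - 927 + 18 = 6336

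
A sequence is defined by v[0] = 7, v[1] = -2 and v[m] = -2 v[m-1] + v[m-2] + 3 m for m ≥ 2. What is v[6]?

v[2] = -2*(-2) + 7 + 6 = 17
v[3] = -2*17 + (-2) + 9 = -27
v[4] = -2*(-27) + 17 + 12 = 83
v[5] = -2*83 + (-27) + 15 = -178
v[6] = -2*(-178) + 83 + 18 = 457

457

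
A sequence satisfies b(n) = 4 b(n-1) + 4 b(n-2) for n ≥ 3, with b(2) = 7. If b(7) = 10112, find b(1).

Let b(1) = y.
b(3) = 28 + 4y
b(4) = 140 + 16y
b(5) = 672 + 80y
b(6) = 3248 + 384y
b(7) = 15680 + 1856y
So 15680 + 1856y = 10112, giving y = -3.

-3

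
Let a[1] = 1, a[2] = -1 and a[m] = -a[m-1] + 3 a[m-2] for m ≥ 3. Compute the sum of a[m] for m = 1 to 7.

73

a[3] = -(-1) + 3(1) = 4
a[4] = -4 + 3(-1) = -7
a[5] = -(-7) + 3(4) = 19
a[6] = -19 + 3(-7) = -40
a[7] = -(-40) + 3(19) = 97
Sum = 1 + (-1) + 4 + (-7) + 19 + (-40) + 97 = 73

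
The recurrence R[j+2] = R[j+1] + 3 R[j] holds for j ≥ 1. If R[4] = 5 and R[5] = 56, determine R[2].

Rearranging, R[j-2] = (R[j] - R[j-1]) / 3.
R[3] = (56 - 5) / 3 = 51/3 = 17
R[2] = (5 - 17) / 3 = -12/3 = -4

-4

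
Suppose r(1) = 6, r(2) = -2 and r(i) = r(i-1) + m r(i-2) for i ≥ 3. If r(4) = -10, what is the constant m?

r(3) = -2 + 6m
r(4) = -2 + 4m
So -2 + 4m = -10, giving m = -2.

-2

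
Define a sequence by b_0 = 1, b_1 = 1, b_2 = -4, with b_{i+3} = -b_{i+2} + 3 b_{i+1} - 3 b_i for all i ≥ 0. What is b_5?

b_3 = -(-4) + 3·1 - 3·1 = 4
b_4 = -4 + 3·(-4) - 3·1 = -19
b_5 = -(-19) + 3·4 - 3·(-4) = 43

43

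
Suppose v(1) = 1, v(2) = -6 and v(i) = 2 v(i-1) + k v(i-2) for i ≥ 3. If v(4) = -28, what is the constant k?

1

v(3) = -12 + k
v(4) = -24 - 4k
So -24 - 4k = -28, giving k = 1.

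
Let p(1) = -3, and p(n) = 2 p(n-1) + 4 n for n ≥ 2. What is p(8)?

p(2) = 2·(-3) + 8 = 2
p(3) = 2·2 + 12 = 16
p(4) = 2·16 + 16 = 48
p(5) = 2·48 + 20 = 116
p(6) = 2·116 + 24 = 256
p(7) = 2·256 + 28 = 540
p(8) = 2·540 + 32 = 1112

1112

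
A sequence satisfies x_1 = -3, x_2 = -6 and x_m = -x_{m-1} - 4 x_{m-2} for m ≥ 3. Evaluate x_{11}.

x_3 = -(-6) - 4(-3) = 18
x_4 = -18 - 4(-6) = 6
x_5 = -6 - 4(18) = -78
x_6 = -(-78) - 4(6) = 54
x_7 = -54 - 4(-78) = 258
x_8 = -258 - 4(54) = -474
x_9 = -(-474) - 4(258) = -558
x_{10} = -(-558) - 4(-474) = 2454
x_{11} = -2454 - 4(-558) = -222

-222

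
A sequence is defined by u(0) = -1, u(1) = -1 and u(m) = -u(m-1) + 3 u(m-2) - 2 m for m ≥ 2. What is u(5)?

4

u(2) = -(-1) + 3·(-1) - 4 = -6
u(3) = -(-6) + 3·(-1) - 6 = -3
u(4) = -(-3) + 3·(-6) - 8 = -23
u(5) = -(-23) + 3·(-3) - 10 = 4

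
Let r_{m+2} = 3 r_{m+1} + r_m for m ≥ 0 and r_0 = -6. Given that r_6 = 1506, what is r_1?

Let r_1 = y.
r_2 = -6 + 3y
r_3 = -18 + 10y
r_4 = -60 + 33y
r_5 = -198 + 109y
r_6 = -654 + 360y
So -654 + 360y = 1506, giving y = 6.

6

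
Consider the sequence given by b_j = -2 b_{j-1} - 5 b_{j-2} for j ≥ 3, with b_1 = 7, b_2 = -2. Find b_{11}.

9449

b_3 = -2*(-2) - 5*7 = -31
b_4 = -2*(-31) - 5*(-2) = 72
b_5 = -2*72 - 5*(-31) = 11
b_6 = -2*11 - 5*72 = -382
b_7 = -2*(-382) - 5*11 = 709
b_8 = -2*709 - 5*(-382) = 492
b_9 = -2*492 - 5*709 = -4529
b_{10} = -2*(-4529) - 5*492 = 6598
b_{11} = -2*6598 - 5*(-4529) = 9449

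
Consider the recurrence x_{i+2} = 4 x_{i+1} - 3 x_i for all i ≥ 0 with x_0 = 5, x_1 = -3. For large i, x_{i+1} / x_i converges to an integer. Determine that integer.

The characteristic equation is r^2 - 4r + 3 = 0, which factors as (r - 3)(r - 1) = 0.
So the roots are 3 and 1. Since |3| > |1| and the coefficient of 3^i is non-zero, the ratio tends to 3.

3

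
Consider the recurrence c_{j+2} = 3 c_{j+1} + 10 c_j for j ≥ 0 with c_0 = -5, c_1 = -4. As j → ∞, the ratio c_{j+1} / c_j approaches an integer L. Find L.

The characteristic equation is r^2 - 3r - 10 = 0, which factors as (r - 5)(r + 2) = 0.
So the roots are 5 and -2. Since |5| > |-2| and the coefficient of 5^j is non-zero, the ratio tends to 5.

5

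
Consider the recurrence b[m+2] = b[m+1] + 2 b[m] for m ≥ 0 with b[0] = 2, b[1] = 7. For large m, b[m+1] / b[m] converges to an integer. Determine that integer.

The characteristic equation is r^2 - r - 2 = 0, which factors as (r - 2)(r + 1) = 0.
So the roots are 2 and -1. Since |2| > |-1| and the coefficient of 2^m is non-zero, the ratio tends to 2.

2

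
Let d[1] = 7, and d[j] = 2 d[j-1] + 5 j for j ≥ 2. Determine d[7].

1363

d[2] = 2·7 + 10 = 24
d[3] = 2·24 + 15 = 63
d[4] = 2·63 + 20 = 146
d[5] = 2·146 + 25 = 317
d[6] = 2·317 + 30 = 664
d[7] = 2·664 + 35 = 1363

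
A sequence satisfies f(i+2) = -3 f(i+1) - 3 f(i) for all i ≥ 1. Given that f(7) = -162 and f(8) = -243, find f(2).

Rearranging, f(i-2) = (f(i) + 3 f(i-1)) / -3.
f(6) = (-243 + 3*(-162)) / -3 = -729/-3 = 243
f(5) = (-162 + 3*243) / -3 = 567/-3 = -189
f(4) = (243 + 3*(-189)) / -3 = -324/-3 = 108
f(3) = (-189 + 3*108) / -3 = 135/-3 = -45
f(2) = (108 + 3*(-45)) / -3 = -27/-3 = 9

9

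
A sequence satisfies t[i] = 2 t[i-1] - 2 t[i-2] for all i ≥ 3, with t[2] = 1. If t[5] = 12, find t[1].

Let t[1] = z.
t[3] = 2 - 2z
t[4] = 2 - 4z
t[5] = -4z
So -4z = 12, giving z = -3.

-3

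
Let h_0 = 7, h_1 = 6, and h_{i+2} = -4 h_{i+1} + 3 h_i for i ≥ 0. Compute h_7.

13062

h_2 = -4*6 + 3*7 = -3
h_3 = -4*(-3) + 3*6 = 30
h_4 = -4*30 + 3*(-3) = -129
h_5 = -4*(-129) + 3*30 = 606
h_6 = -4*606 + 3*(-129) = -2811
h_7 = -4*(-2811) + 3*606 = 13062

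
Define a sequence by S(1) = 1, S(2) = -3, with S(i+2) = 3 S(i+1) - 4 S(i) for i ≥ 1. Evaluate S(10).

S(3) = 3·(-3) - 4·1 = -13
S(4) = 3·(-13) - 4·(-3) = -27
S(5) = 3·(-27) - 4·(-13) = -29
S(6) = 3·(-29) - 4·(-27) = 21
S(7) = 3·21 - 4·(-29) = 179
S(8) = 3·179 - 4·21 = 453
S(9) = 3·453 - 4·179 = 643
S(10) = 3·643 - 4·453 = 117

117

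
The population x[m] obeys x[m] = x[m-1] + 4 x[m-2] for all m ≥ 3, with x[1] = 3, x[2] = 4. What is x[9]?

3936

x[3] = 4 + 4·3 = 16
x[4] = 16 + 4·4 = 32
x[5] = 32 + 4·16 = 96
x[6] = 96 + 4·32 = 224
x[7] = 224 + 4·96 = 608
x[8] = 608 + 4·224 = 1504
x[9] = 1504 + 4·608 = 3936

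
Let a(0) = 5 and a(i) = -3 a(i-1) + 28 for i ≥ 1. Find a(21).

The fixed point is 28/(1 + 3) = 7, so a(i) - 7 = -3(a(i-1) - 7).
Hence a(i) = -2·(-3)^i + 7.
a(21) = -2·(-3)^{21} + 7 = -2·-10460353203 + 7 = 20920706413.

20920706413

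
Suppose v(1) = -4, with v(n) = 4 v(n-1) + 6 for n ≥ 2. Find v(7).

-8194

v(2) = 4*(-4) + 6 = -10
v(3) = 4*(-10) + 6 = -34
v(4) = 4*(-34) + 6 = -130
v(5) = 4*(-130) + 6 = -514
v(6) = 4*(-514) + 6 = -2050
v(7) = 4*(-2050) + 6 = -8194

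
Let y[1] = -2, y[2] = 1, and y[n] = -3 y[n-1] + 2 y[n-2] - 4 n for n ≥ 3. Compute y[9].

-28659

y[3] = -3(1) + 2(-2) - 12 = -19
y[4] = -3(-19) + 2(1) - 16 = 43
y[5] = -3(43) + 2(-19) - 20 = -187
y[6] = -3(-187) + 2(43) - 24 = 623
y[7] = -3(623) + 2(-187) - 28 = -2271
y[8] = -3(-2271) + 2(623) - 32 = 8027
y[9] = -3(8027) + 2(-2271) - 36 = -28659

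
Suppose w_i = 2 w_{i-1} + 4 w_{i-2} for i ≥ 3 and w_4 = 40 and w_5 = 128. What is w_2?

4

Rearranging, w_{i-2} = (w_i - 2 w_{i-1}) / 4.
w_3 = (128 - 2(40)) / 4 = 48/4 = 12
w_2 = (40 - 2(12)) / 4 = 16/4 = 4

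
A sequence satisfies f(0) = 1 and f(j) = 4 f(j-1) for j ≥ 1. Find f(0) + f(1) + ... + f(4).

f(1) = 4(1) = 4
f(2) = 4(4) = 16
f(3) = 4(16) = 64
f(4) = 4(64) = 256
Sum = 1 + 4 + 16 + 64 + 256 = 341

341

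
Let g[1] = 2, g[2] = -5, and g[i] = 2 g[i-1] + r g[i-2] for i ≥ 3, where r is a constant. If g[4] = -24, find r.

g[3] = -10 + 2r
g[4] = -20 - r
So -20 - r = -24, giving r = 4.

4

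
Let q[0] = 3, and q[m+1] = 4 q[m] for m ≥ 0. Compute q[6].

q[1] = 4*3 = 12
q[2] = 4*12 = 48
q[3] = 4*48 = 192
q[4] = 4*192 = 768
q[5] = 4*768 = 3072
q[6] = 4*3072 = 12288

12288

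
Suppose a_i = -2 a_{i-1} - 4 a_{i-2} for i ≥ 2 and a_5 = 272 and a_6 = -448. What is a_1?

-3

Rearranging, a_{i-2} = (a_i + 2 a_{i-1}) / -4.
a_4 = (-448 + 2(272)) / -4 = 96/-4 = -24
a_3 = (272 + 2(-24)) / -4 = 224/-4 = -56
a_2 = (-24 + 2(-56)) / -4 = -136/-4 = 34
a_1 = (-56 + 2(34)) / -4 = 12/-4 = -3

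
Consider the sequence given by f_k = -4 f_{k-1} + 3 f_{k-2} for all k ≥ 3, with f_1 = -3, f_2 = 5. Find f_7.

f_3 = -4(5) + 3(-3) = -29
f_4 = -4(-29) + 3(5) = 131
f_5 = -4(131) + 3(-29) = -611
f_6 = -4(-611) + 3(131) = 2837
f_7 = -4(2837) + 3(-611) = -13181

-13181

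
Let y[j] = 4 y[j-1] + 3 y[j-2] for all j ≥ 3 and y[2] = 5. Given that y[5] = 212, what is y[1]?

-4

Let y[1] = x.
y[3] = 20 + 3x
y[4] = 95 + 12x
y[5] = 440 + 57x
So 440 + 57x = 212, giving x = -4.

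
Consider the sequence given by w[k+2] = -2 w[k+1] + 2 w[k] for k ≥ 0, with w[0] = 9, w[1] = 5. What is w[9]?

-3888

w[2] = -2·5 + 2·9 = 8
w[3] = -2·8 + 2·5 = -6
w[4] = -2·(-6) + 2·8 = 28
w[5] = -2·28 + 2·(-6) = -68
w[6] = -2·(-68) + 2·28 = 192
w[7] = -2·192 + 2·(-68) = -520
w[8] = -2·(-520) + 2·192 = 1424
w[9] = -2·1424 + 2·(-520) = -3888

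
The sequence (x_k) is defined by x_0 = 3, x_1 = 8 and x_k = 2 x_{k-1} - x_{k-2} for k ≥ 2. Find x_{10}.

x_2 = 2*8 - 3 = 13
x_3 = 2*13 - 8 = 18
x_4 = 2*18 - 13 = 23
x_5 = 2*23 - 18 = 28
x_6 = 2*28 - 23 = 33
x_7 = 2*33 - 28 = 38
x_8 = 2*38 - 33 = 43
x_9 = 2*43 - 38 = 48
x_{10} = 2*48 - 43 = 53

53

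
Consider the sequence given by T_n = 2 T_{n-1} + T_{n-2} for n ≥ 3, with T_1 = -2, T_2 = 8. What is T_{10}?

7064

T_3 = 2·8 + (-2) = 14
T_4 = 2·14 + 8 = 36
T_5 = 2·36 + 14 = 86
T_6 = 2·86 + 36 = 208
T_7 = 2·208 + 86 = 502
T_8 = 2·502 + 208 = 1212
T_9 = 2·1212 + 502 = 2926
T_{10} = 2·2926 + 1212 = 7064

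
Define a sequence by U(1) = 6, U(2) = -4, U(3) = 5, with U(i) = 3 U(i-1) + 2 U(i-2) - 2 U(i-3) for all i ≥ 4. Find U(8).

-79

U(4) = 3*5 + 2*(-4) - 2*6 = -5
U(5) = 3*(-5) + 2*5 - 2*(-4) = 3
U(6) = 3*3 + 2*(-5) - 2*5 = -11
U(7) = 3*(-11) + 2*3 - 2*(-5) = -17
U(8) = 3*(-17) + 2*(-11) - 2*3 = -79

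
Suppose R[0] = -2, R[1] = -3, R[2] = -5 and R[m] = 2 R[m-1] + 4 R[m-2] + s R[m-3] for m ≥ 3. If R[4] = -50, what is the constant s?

-2

R[3] = -22 - 2s
R[4] = -64 - 7s
So -64 - 7s = -50, giving s = -2.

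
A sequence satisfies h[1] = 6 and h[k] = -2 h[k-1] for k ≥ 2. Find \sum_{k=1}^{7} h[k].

h[2] = -2*6 = -12
h[3] = -2*(-12) = 24
h[4] = -2*24 = -48
h[5] = -2*(-48) = 96
h[6] = -2*96 = -192
h[7] = -2*(-192) = 384
Sum = 6 + (-12) + 24 + (-48) + 96 + (-192) + 384 = 258

258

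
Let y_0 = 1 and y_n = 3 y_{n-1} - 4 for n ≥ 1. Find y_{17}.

The fixed point is -4/(1 - 3) = 2, so y_n - 2 = 3(y_{n-1} - 2).
Hence y_n = -1·3^n + 2.
y_{17} = -1·3^{17} + 2 = -1·129140163 + 2 = -129140161.

-129140161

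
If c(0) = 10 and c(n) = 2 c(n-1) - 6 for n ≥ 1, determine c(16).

262150

The fixed point is -6/(1 - 2) = 6, so c(n) - 6 = 2(c(n-1) - 6).
Hence c(n) = 4·2^n + 6.
c(16) = 4·2^{16} + 6 = 4·65536 + 6 = 262150.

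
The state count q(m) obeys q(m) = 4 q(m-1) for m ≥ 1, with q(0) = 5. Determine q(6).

q(1) = 4*5 = 20
q(2) = 4*20 = 80
q(3) = 4*80 = 320
q(4) = 4*320 = 1280
q(5) = 4*1280 = 5120
q(6) = 4*5120 = 20480

20480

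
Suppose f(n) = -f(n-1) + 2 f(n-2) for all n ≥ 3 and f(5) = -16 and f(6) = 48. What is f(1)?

4

Rearranging, f(n-2) = (f(n) + f(n-1)) / 2.
f(4) = (48 + (-16)) / 2 = 32/2 = 16
f(3) = (-16 + 16) / 2 = 0/2 = 0
f(2) = (16 + 0) / 2 = 16/2 = 8
f(1) = (0 + 8) / 2 = 8/2 = 4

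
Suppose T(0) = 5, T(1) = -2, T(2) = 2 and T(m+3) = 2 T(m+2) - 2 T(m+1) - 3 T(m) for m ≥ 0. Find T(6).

13

T(3) = 2(2) - 2(-2) - 3(5) = -7
T(4) = 2(-7) - 2(2) - 3(-2) = -12
T(5) = 2(-12) - 2(-7) - 3(2) = -16
T(6) = 2(-16) - 2(-12) - 3(-7) = 13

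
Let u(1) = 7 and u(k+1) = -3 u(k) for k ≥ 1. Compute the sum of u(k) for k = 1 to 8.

u(2) = -3·7 = -21
u(3) = -3·(-21) = 63
u(4) = -3·63 = -189
u(5) = -3·(-189) = 567
u(6) = -3·567 = -1701
u(7) = -3·(-1701) = 5103
u(8) = -3·5103 = -15309
Sum = 7 + (-21) + 63 + (-189) + 567 + (-1701) + 5103 + (-15309) = -11480

-11480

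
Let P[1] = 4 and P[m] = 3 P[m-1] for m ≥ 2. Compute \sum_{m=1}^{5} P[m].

484

P[2] = 3(4) = 12
P[3] = 3(12) = 36
P[4] = 3(36) = 108
P[5] = 3(108) = 324
Sum = 4 + 12 + 36 + 108 + 324 = 484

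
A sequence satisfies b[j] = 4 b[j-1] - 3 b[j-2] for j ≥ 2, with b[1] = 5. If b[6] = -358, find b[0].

Let b[0] = z.
b[2] = 20 - 3z
b[3] = 65 - 12z
b[4] = 200 - 39z
b[5] = 605 - 120z
b[6] = 1820 - 363z
So 1820 - 363z = -358, giving z = 6.

6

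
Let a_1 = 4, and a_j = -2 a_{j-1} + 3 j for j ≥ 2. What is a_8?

a_2 = -2·4 + 6 = -2
a_3 = -2·(-2) + 9 = 13
a_4 = -2·13 + 12 = -14
a_5 = -2·(-14) + 15 = 43
a_6 = -2·43 + 18 = -68
a_7 = -2·(-68) + 21 = 157
a_8 = -2·157 + 24 = -290

-290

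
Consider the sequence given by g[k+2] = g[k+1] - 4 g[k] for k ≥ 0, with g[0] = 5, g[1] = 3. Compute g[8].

g[2] = 3 - 4(5) = -17
g[3] = (-17) - 4(3) = -29
g[4] = (-29) - 4(-17) = 39
g[5] = 39 - 4(-29) = 155
g[6] = 155 - 4(39) = -1
g[7] = (-1) - 4(155) = -621
g[8] = (-621) - 4(-1) = -617

-617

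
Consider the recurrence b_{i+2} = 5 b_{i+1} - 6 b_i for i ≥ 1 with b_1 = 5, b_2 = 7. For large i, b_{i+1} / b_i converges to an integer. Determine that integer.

The characteristic equation is r^2 - 5r + 6 = 0, which factors as (r - 3)(r - 2) = 0.
So the roots are 3 and 2. Since |3| > |2| and the coefficient of 3^i is non-zero, the ratio tends to 3.

3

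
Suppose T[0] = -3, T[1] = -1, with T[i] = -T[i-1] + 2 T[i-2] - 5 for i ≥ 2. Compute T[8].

T[2] = -(-1) + 2*(-3) - 5 = -10
T[3] = -(-10) + 2*(-1) - 5 = 3
T[4] = -3 + 2*(-10) - 5 = -28
T[5] = -(-28) + 2*3 - 5 = 29
T[6] = -29 + 2*(-28) - 5 = -90
T[7] = -(-90) + 2*29 - 5 = 143
T[8] = -143 + 2*(-90) - 5 = -328

-328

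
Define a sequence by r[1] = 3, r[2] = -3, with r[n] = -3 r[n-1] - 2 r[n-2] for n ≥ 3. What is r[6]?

-3

r[3] = -3(-3) - 2(3) = 3
r[4] = -3(3) - 2(-3) = -3
r[5] = -3(-3) - 2(3) = 3
r[6] = -3(3) - 2(-3) = -3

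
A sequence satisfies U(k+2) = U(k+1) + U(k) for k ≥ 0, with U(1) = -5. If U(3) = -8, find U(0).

Let U(0) = w.
U(2) = -5 + w
U(3) = -10 + w
So -10 + w = -8, giving w = 2.

2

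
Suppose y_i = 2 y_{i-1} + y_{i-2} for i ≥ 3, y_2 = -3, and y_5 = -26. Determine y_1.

2

Let y_1 = x.
y_3 = -6 + x
y_4 = -15 + 2x
y_5 = -36 + 5x
So -36 + 5x = -26, giving x = 2.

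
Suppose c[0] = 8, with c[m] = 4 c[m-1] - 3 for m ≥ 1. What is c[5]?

c[1] = 4(8) - 3 = 29
c[2] = 4(29) - 3 = 113
c[3] = 4(113) - 3 = 449
c[4] = 4(449) - 3 = 1793
c[5] = 4(1793) - 3 = 7169

7169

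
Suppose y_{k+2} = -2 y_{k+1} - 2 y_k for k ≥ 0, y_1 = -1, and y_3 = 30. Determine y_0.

8

Let y_0 = v.
y_2 = 2 - 2v
y_3 = -2 + 4v
So -2 + 4v = 30, giving v = 8.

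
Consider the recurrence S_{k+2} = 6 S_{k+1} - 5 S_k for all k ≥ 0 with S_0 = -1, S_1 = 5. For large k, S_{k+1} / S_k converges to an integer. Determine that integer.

The characteristic equation is r^2 - 6r + 5 = 0, which factors as (r - 5)(r - 1) = 0.
So the roots are 5 and 1. Since |5| > |1| and the coefficient of 5^k is non-zero, the ratio tends to 5.

5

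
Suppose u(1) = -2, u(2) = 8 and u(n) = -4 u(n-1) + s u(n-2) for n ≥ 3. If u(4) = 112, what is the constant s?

u(3) = -32 - 2s
u(4) = 128 + 16s
So 128 + 16s = 112, giving s = -1.

-1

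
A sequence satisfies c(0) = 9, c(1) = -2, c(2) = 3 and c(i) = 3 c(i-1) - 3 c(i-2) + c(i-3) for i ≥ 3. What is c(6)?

183

c(3) = 3(3) - 3(-2) + 9 = 24
c(4) = 3(24) - 3(3) + (-2) = 61
c(5) = 3(61) - 3(24) + 3 = 114
c(6) = 3(114) - 3(61) + 24 = 183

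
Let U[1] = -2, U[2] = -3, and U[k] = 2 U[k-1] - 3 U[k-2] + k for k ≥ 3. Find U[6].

17

U[3] = 2*(-3) - 3*(-2) + 3 = 3
U[4] = 2*3 - 3*(-3) + 4 = 19
U[5] = 2*19 - 3*3 + 5 = 34
U[6] = 2*34 - 3*19 + 6 = 17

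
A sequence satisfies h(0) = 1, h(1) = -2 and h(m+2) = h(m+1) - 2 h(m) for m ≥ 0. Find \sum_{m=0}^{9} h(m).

h(2) = (-2) - 2·1 = -4
h(3) = (-4) - 2·(-2) = 0
h(4) = 0 - 2·(-4) = 8
h(5) = 8 - 2·0 = 8
h(6) = 8 - 2·8 = -8
h(7) = (-8) - 2·8 = -24
h(8) = (-24) - 2·(-8) = -8
h(9) = (-8) - 2·(-24) = 40
Sum = 1 + (-2) + (-4) + 0 + 8 + 8 + (-8) + (-24) + (-8) + 40 = 11

11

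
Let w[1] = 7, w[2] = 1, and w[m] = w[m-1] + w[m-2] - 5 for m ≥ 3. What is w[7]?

w[3] = 1 + 7 - 5 = 3
w[4] = 3 + 1 - 5 = -1
w[5] = (-1) + 3 - 5 = -3
w[6] = (-3) + (-1) - 5 = -9
w[7] = (-9) + (-3) - 5 = -17

-17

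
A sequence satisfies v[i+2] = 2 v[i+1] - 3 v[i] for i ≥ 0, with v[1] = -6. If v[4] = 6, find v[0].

6

Let v[0] = y.
v[2] = -12 - 3y
v[3] = -6 - 6y
v[4] = 24 - 3y
So 24 - 3y = 6, giving y = 6.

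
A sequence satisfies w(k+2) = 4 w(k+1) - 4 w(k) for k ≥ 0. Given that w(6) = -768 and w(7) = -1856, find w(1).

Rearranging, w(k-2) = (w(k) - 4 w(k-1)) / -4.
w(5) = (-1856 - 4*(-768)) / -4 = 1216/-4 = -304
w(4) = (-768 - 4*(-304)) / -4 = 448/-4 = -112
w(3) = (-304 - 4*(-112)) / -4 = 144/-4 = -36
w(2) = (-112 - 4*(-36)) / -4 = 32/-4 = -8
w(1) = (-36 - 4*(-8)) / -4 = -4/-4 = 1

1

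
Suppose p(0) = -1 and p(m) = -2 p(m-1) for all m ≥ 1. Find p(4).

-16

p(1) = -2(-1) = 2
p(2) = -2(2) = -4
p(3) = -2(-4) = 8
p(4) = -2(8) = -16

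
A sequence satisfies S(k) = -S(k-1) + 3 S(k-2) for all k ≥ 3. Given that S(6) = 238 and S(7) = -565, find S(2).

7

Rearranging, S(k-2) = (S(k) + S(k-1)) / 3.
S(5) = (-565 + 238) / 3 = -327/3 = -109
S(4) = (238 + (-109)) / 3 = 129/3 = 43
S(3) = (-109 + 43) / 3 = -66/3 = -22
S(2) = (43 + (-22)) / 3 = 21/3 = 7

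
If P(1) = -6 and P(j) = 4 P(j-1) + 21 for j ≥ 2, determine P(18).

The fixed point is 21/(1 - 4) = -7, so P(j) + 7 = 4(P(j-1) + 7).
Hence P(j) = 1·4^{j-1} - 7.
P(18) = 1·4^{17} - 7 = 1·17179869184 - 7 = 17179869177.

17179869177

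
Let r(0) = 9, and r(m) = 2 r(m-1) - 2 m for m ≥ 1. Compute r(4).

r(1) = 2·9 - 2 = 16
r(2) = 2·16 - 4 = 28
r(3) = 2·28 - 6 = 50
r(4) = 2·50 - 8 = 92

92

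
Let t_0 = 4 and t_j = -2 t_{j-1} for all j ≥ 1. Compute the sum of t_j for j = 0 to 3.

t_1 = -2·4 = -8
t_2 = -2·(-8) = 16
t_3 = -2·16 = -32
Sum = 4 + (-8) + 16 + (-32) = -20

-20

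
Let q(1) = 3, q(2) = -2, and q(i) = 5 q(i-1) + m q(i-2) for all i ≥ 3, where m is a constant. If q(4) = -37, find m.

q(3) = -10 + 3m
q(4) = -50 + 13m
So -50 + 13m = -37, giving m = 1.

1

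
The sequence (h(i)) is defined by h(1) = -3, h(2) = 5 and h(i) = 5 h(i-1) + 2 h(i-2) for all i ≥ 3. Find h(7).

h(3) = 5*5 + 2*(-3) = 19
h(4) = 5*19 + 2*5 = 105
h(5) = 5*105 + 2*19 = 563
h(6) = 5*563 + 2*105 = 3025
h(7) = 5*3025 + 2*563 = 16251

16251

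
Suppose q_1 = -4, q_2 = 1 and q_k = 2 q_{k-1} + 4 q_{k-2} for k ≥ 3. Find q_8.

-3264

q_3 = 2·1 + 4·(-4) = -14
q_4 = 2·(-14) + 4·1 = -24
q_5 = 2·(-24) + 4·(-14) = -104
q_6 = 2·(-104) + 4·(-24) = -304
q_7 = 2·(-304) + 4·(-104) = -1024
q_8 = 2·(-1024) + 4·(-304) = -3264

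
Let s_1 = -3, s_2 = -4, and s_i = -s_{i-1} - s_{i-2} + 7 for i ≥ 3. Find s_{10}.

-3

s_3 = -(-4) - (-3) + 7 = 14
s_4 = -14 - (-4) + 7 = -3
s_5 = -(-3) - 14 + 7 = -4
s_6 = -(-4) - (-3) + 7 = 14
s_7 = -14 - (-4) + 7 = -3
s_8 = -(-3) - 14 + 7 = -4
s_9 = -(-4) - (-3) + 7 = 14
s_{10} = -14 - (-4) + 7 = -3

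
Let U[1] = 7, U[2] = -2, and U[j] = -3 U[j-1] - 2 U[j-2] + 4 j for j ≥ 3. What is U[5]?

U[3] = -3·(-2) - 2·7 + 12 = 4
U[4] = -3·4 - 2·(-2) + 16 = 8
U[5] = -3·8 - 2·4 + 20 = -12

-12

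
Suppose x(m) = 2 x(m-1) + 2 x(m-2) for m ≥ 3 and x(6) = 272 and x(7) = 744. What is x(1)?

3

Rearranging, x(m-2) = (x(m) - 2 x(m-1)) / 2.
x(5) = (744 - 2·272) / 2 = 200/2 = 100
x(4) = (272 - 2·100) / 2 = 72/2 = 36
x(3) = (100 - 2·36) / 2 = 28/2 = 14
x(2) = (36 - 2·14) / 2 = 8/2 = 4
x(1) = (14 - 2·4) / 2 = 6/2 = 3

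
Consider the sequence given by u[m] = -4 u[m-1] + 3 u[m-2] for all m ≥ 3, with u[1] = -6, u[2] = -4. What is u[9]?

5146

u[3] = -4·(-4) + 3·(-6) = -2
u[4] = -4·(-2) + 3·(-4) = -4
u[5] = -4·(-4) + 3·(-2) = 10
u[6] = -4·10 + 3·(-4) = -52
u[7] = -4·(-52) + 3·10 = 238
u[8] = -4·238 + 3·(-52) = -1108
u[9] = -4·(-1108) + 3·238 = 5146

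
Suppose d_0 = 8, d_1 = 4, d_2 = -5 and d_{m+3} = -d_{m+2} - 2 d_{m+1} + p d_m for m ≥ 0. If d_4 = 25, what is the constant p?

d_3 = -3 + 8p
d_4 = 13 - 4p
So 13 - 4p = 25, giving p = -3.

-3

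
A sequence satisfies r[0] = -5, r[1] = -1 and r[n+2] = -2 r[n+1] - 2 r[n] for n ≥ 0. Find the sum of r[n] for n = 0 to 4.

4

r[2] = -2(-1) - 2(-5) = 12
r[3] = -2(12) - 2(-1) = -22
r[4] = -2(-22) - 2(12) = 20
Sum = (-5) + (-1) + 12 + (-22) + 20 = 4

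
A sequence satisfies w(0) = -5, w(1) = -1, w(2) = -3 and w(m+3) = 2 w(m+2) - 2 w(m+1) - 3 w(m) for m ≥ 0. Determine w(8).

w(3) = 2*(-3) - 2*(-1) - 3*(-5) = 11
w(4) = 2*11 - 2*(-3) - 3*(-1) = 31
w(5) = 2*31 - 2*11 - 3*(-3) = 49
w(6) = 2*49 - 2*31 - 3*11 = 3
w(7) = 2*3 - 2*49 - 3*31 = -185
w(8) = 2*(-185) - 2*3 - 3*49 = -523

-523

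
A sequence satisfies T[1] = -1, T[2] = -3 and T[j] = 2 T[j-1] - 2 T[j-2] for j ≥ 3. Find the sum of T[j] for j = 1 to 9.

T[3] = 2·(-3) - 2·(-1) = -4
T[4] = 2·(-4) - 2·(-3) = -2
T[5] = 2·(-2) - 2·(-4) = 4
T[6] = 2·4 - 2·(-2) = 12
T[7] = 2·12 - 2·4 = 16
T[8] = 2·16 - 2·12 = 8
T[9] = 2·8 - 2·16 = -16
Sum = (-1) + (-3) + (-4) + (-2) + 4 + 12 + 16 + 8 + (-16) = 14

14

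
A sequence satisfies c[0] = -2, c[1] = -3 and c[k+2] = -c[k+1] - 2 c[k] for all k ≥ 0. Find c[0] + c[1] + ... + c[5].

c[2] = -(-3) - 2·(-2) = 7
c[3] = -7 - 2·(-3) = -1
c[4] = -(-1) - 2·7 = -13
c[5] = -(-13) - 2·(-1) = 15
Sum = (-2) + (-3) + 7 + (-1) + (-13) + 15 = 3

3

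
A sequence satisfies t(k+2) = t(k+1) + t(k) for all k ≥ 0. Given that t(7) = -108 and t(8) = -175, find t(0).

Rearranging, t(k-2) = t(k) - t(k-1).
t(6) = -175 - (-108) = -67
t(5) = -108 - (-67) = -41
t(4) = -67 - (-41) = -26
t(3) = -41 - (-26) = -15
t(2) = -26 - (-15) = -11
t(1) = -15 - (-11) = -4
t(0) = -11 - (-4) = -7

-7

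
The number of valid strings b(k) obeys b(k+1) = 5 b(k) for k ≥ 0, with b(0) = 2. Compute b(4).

1250

b(1) = 5*2 = 10
b(2) = 5*10 = 50
b(3) = 5*50 = 250
b(4) = 5*250 = 1250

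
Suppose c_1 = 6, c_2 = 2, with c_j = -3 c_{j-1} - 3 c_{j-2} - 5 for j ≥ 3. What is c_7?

c_3 = -3*2 - 3*6 - 5 = -29
c_4 = -3*(-29) - 3*2 - 5 = 76
c_5 = -3*76 - 3*(-29) - 5 = -146
c_6 = -3*(-146) - 3*76 - 5 = 205
c_7 = -3*205 - 3*(-146) - 5 = -182

-182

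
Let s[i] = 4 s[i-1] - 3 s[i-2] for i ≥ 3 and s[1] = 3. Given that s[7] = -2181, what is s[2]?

Let s[2] = y.
s[3] = -9 + 4y
s[4] = -36 + 13y
s[5] = -117 + 40y
s[6] = -360 + 121y
s[7] = -1089 + 364y
So -1089 + 364y = -2181, giving y = -3.

-3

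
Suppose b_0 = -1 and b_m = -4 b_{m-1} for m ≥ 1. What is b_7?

16384

b_1 = -4·(-1) = 4
b_2 = -4·4 = -16
b_3 = -4·(-16) = 64
b_4 = -4·64 = -256
b_5 = -4·(-256) = 1024
b_6 = -4·1024 = -4096
b_7 = -4·(-4096) = 16384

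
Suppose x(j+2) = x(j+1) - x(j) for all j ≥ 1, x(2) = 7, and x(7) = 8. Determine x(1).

8

Let x(1) = z.
x(3) = 7 - z
x(4) = -z
x(5) = -7
x(6) = -7 + z
x(7) = z
So z = 8, giving z = 8.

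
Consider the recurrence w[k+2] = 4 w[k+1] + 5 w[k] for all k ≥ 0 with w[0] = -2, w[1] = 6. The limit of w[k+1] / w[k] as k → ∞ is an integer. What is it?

The characteristic equation is r^2 - 4r - 5 = 0, which factors as (r - 5)(r + 1) = 0.
So the roots are 5 and -1. Since |5| > |-1| and the coefficient of 5^k is non-zero, the ratio tends to 5.

5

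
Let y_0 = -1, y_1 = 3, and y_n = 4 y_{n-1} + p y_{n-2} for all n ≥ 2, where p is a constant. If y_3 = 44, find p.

4

y_2 = 12 - p
y_3 = 48 - p
So 48 - p = 44, giving p = 4.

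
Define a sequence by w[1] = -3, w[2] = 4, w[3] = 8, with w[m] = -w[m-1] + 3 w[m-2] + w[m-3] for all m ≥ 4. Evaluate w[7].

98

w[4] = -8 + 3·4 + (-3) = 1
w[5] = -1 + 3·8 + 4 = 27
w[6] = -27 + 3·1 + 8 = -16
w[7] = -(-16) + 3·27 + 1 = 98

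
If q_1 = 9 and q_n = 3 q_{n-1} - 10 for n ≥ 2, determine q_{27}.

The fixed point is -10/(1 - 3) = 5, so q_n - 5 = 3(q_{n-1} - 5).
Hence q_n = 4·3^{n-1} + 5.
q_{27} = 4·3^{26} + 5 = 4·2541865828329 + 5 = 10167463313321.

10167463313321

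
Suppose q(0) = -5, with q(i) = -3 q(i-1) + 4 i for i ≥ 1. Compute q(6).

-4185

q(1) = -3*(-5) + 4 = 19
q(2) = -3*19 + 8 = -49
q(3) = -3*(-49) + 12 = 159
q(4) = -3*159 + 16 = -461
q(5) = -3*(-461) + 20 = 1403
q(6) = -3*1403 + 24 = -4185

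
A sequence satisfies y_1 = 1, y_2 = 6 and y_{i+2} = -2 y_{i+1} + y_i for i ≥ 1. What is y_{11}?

-13283

y_3 = -2*6 + 1 = -11
y_4 = -2*(-11) + 6 = 28
y_5 = -2*28 + (-11) = -67
y_6 = -2*(-67) + 28 = 162
y_7 = -2*162 + (-67) = -391
y_8 = -2*(-391) + 162 = 944
y_9 = -2*944 + (-391) = -2279
y_{10} = -2*(-2279) + 944 = 5502
y_{11} = -2*5502 + (-2279) = -13283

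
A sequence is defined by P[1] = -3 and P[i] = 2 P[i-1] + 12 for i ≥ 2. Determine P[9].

2292

P[2] = 2(-3) + 12 = 6
P[3] = 2(6) + 12 = 24
P[4] = 2(24) + 12 = 60
P[5] = 2(60) + 12 = 132
P[6] = 2(132) + 12 = 276
P[7] = 2(276) + 12 = 564
P[8] = 2(564) + 12 = 1140
P[9] = 2(1140) + 12 = 2292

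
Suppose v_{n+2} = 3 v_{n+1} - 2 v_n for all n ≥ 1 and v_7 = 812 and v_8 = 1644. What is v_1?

Rearranging, v_{n-2} = (v_n - 3 v_{n-1}) / -2.
v_6 = (1644 - 3(812)) / -2 = -792/-2 = 396
v_5 = (812 - 3(396)) / -2 = -376/-2 = 188
v_4 = (396 - 3(188)) / -2 = -168/-2 = 84
v_3 = (188 - 3(84)) / -2 = -64/-2 = 32
v_2 = (84 - 3(32)) / -2 = -12/-2 = 6
v_1 = (32 - 3(6)) / -2 = 14/-2 = -7

-7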